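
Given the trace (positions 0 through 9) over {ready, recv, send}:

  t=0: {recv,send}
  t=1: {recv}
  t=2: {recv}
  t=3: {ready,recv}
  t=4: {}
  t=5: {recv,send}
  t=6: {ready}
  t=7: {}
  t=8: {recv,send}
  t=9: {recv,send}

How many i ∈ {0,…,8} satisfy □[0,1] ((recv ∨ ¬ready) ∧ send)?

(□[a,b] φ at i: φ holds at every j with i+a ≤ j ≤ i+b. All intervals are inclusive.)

1

Evaluate at each i in [0,8]:
  i=0: ✗ (fails at j=1)
  i=1: ✗ (fails at j=1)
  i=2: ✗ (fails at j=2)
  i=3: ✗ (fails at j=3)
  i=4: ✗ (fails at j=4)
  i=5: ✗ (fails at j=6)
  i=6: ✗ (fails at j=6)
  i=7: ✗ (fails at j=7)
  i=8: ✓ (all of [8,9])
Positions where it holds: {8} → 1.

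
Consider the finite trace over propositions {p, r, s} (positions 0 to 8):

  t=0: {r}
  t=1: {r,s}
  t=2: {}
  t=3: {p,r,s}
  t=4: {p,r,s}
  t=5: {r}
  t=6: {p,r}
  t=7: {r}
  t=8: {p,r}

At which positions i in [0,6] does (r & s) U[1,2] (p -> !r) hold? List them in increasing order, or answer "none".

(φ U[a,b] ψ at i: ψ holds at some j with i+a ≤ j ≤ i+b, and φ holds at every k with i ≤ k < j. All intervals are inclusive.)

1, 3, 4

Evaluate at each i in [0,6]:
  i=0: ✗ (lhs fails at k=0 before rhs at j=1)
  i=1: ✓ (rhs at j=2; lhs holds on [1,1])
  i=2: ✗ (no rhs in [3,4])
  i=3: ✓ (rhs at j=5; lhs holds on [3,4])
  i=4: ✓ (rhs at j=5; lhs holds on [4,4])
  i=5: ✗ (lhs fails at k=5 before rhs at j=7)
  i=6: ✗ (lhs fails at k=6 before rhs at j=7)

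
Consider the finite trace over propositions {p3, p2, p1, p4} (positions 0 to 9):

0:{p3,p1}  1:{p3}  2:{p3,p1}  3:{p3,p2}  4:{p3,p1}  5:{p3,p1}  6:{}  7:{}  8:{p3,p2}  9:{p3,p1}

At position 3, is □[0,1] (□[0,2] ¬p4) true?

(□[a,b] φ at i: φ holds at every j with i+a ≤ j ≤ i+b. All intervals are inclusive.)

Yes

Check □[0,2] ¬p4 at every j in [3,4]:
  j=3: holds on [3,5]
  j=4: holds on [4,6]
All positions satisfy it → formula holds.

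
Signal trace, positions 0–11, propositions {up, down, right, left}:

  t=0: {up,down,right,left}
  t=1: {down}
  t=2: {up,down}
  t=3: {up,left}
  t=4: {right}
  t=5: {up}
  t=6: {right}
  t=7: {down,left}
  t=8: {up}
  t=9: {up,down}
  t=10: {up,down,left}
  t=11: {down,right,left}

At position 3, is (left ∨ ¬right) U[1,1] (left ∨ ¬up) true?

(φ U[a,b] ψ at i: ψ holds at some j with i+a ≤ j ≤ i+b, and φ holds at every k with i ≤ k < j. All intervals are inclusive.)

Need some j in [4,4] with (left ∨ ¬up), and (left ∨ ¬right) at every k in [3,j-1].
  j=4: (left ∨ ¬up) holds; (left ∨ ¬right) holds at every k in [3,3] → satisfied.

True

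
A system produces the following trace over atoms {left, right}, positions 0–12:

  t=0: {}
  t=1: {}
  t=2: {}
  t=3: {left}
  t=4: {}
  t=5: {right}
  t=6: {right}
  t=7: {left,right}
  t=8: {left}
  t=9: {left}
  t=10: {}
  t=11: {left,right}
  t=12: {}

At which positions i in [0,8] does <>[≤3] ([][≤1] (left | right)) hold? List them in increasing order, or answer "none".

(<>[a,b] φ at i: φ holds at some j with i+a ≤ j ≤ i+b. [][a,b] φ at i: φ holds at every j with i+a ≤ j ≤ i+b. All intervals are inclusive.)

Evaluate at each i in [0,8]:
  i=0: ✗ (none in [0,3])
  i=1: ✗ (none in [1,4])
  i=2: ✓ (witness j=5)
  i=3: ✓ (witness j=5)
  i=4: ✓ (witness j=5)
  i=5: ✓ (witness j=5)
  i=6: ✓ (witness j=6)
  i=7: ✓ (witness j=7)
  i=8: ✓ (witness j=8)

2, 3, 4, 5, 6, 7, 8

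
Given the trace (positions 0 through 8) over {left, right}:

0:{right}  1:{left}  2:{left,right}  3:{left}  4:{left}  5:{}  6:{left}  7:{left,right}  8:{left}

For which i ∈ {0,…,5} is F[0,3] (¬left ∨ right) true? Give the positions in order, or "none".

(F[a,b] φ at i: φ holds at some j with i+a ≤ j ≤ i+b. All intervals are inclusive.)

0, 1, 2, 3, 4, 5

Evaluate at each i in [0,5]:
  i=0: ✓ (witness j=0)
  i=1: ✓ (witness j=2)
  i=2: ✓ (witness j=2)
  i=3: ✓ (witness j=5)
  i=4: ✓ (witness j=5)
  i=5: ✓ (witness j=5)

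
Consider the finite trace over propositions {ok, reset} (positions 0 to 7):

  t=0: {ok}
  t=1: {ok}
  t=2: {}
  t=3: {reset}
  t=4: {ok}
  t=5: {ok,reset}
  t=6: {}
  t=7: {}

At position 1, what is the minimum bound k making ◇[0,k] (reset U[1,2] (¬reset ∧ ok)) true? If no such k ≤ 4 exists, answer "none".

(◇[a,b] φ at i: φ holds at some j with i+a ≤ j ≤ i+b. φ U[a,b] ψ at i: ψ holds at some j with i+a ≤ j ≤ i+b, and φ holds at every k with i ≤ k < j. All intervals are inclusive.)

Scan j = 1,2,… for (reset U[1,2] (¬reset ∧ ok)):
  j=1: fails
  j=2: fails
  j=3: holds
First hit at j=3, so smallest k = 3-1 = 2.

2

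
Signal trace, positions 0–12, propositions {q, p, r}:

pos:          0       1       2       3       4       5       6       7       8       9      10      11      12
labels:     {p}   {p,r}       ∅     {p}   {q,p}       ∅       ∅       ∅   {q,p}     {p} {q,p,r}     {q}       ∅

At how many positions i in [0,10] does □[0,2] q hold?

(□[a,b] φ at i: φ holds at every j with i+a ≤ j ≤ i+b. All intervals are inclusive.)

Evaluate at each i in [0,10]:
  i=0: ✗ (fails at j=0)
  i=1: ✗ (fails at j=1)
  i=2: ✗ (fails at j=2)
  i=3: ✗ (fails at j=3)
  i=4: ✗ (fails at j=5)
  i=5: ✗ (fails at j=5)
  i=6: ✗ (fails at j=6)
  i=7: ✗ (fails at j=7)
  i=8: ✗ (fails at j=9)
  i=9: ✗ (fails at j=9)
  i=10: ✗ (fails at j=12)
Positions where it holds: {} → 0.

0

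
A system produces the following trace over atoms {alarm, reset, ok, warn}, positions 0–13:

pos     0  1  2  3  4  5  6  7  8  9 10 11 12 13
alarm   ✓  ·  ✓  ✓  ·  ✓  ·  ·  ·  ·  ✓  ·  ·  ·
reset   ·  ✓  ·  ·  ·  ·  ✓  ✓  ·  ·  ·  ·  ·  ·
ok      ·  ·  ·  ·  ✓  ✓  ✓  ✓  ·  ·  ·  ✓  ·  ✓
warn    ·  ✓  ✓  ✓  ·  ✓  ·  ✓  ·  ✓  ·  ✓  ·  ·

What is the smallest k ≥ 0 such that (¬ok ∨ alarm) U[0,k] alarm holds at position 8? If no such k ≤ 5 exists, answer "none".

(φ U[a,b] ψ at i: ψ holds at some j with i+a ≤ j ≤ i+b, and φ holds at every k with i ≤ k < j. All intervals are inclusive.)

Need earliest j ≥ 8 with alarm, and (¬ok ∨ alarm) at every k in [8,j-1].
  j=8: rhs fails.
  j=9: rhs fails.
  j=10: rhs holds; lhs holds on [8,9]. k = 2.

2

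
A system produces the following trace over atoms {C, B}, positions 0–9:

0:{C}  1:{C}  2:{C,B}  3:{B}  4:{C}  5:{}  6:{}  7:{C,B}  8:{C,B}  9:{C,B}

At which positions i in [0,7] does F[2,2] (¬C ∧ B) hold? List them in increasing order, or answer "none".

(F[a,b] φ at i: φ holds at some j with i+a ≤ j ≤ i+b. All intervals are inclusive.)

Evaluate at each i in [0,7]:
  i=0: ✗ (none in [2,2])
  i=1: ✓ (witness j=3)
  i=2: ✗ (none in [4,4])
  i=3: ✗ (none in [5,5])
  i=4: ✗ (none in [6,6])
  i=5: ✗ (none in [7,7])
  i=6: ✗ (none in [8,8])
  i=7: ✗ (none in [9,9])

1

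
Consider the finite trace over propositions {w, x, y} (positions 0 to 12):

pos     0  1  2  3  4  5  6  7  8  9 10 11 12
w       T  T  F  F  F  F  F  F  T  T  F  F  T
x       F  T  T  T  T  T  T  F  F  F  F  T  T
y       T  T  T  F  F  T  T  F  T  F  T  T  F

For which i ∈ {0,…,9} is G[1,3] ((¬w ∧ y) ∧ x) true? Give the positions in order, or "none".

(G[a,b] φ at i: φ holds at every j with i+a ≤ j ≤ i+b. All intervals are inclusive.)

none

Evaluate at each i in [0,9]:
  i=0: ✗ (fails at j=1)
  i=1: ✗ (fails at j=3)
  i=2: ✗ (fails at j=3)
  i=3: ✗ (fails at j=4)
  i=4: ✗ (fails at j=7)
  i=5: ✗ (fails at j=7)
  i=6: ✗ (fails at j=7)
  i=7: ✗ (fails at j=8)
  i=8: ✗ (fails at j=9)
  i=9: ✗ (fails at j=10)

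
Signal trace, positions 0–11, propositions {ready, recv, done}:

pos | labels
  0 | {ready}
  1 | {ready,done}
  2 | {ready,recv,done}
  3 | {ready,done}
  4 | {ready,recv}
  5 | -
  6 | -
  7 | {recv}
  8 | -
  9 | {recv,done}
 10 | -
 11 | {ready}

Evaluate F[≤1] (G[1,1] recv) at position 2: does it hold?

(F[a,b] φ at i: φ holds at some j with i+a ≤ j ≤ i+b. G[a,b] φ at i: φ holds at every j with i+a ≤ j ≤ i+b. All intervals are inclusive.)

Check G[1,1] recv at each j in [2,3]:
  j=2: fails at 3
  j=3: holds on [4,4]
Found at j=3 → formula holds.

Yes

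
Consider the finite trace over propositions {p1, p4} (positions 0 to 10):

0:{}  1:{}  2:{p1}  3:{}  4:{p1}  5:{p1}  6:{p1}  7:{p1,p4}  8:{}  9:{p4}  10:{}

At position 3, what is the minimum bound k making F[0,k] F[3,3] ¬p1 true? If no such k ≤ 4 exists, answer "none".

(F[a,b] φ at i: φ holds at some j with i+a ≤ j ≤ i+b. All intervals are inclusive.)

Scan j = 3,4,… for F[3,3] ¬p1:
  j=3: fails
  j=4: fails
  j=5: holds
First hit at j=5, so smallest k = 5-3 = 2.

2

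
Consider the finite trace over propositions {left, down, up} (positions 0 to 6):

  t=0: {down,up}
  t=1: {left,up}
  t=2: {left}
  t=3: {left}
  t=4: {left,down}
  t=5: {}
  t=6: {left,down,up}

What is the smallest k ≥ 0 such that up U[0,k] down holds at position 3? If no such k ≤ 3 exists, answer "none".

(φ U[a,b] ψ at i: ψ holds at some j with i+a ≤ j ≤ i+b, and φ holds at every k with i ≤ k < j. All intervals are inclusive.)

Need earliest j ≥ 3 with down, and up at every k in [3,j-1].
  j=3: rhs fails.
  j=4: rhs holds but lhs fails at k=3.
  j=5: rhs fails.
  j=6: rhs holds but lhs fails at k=3.
No witness within the range → none.

none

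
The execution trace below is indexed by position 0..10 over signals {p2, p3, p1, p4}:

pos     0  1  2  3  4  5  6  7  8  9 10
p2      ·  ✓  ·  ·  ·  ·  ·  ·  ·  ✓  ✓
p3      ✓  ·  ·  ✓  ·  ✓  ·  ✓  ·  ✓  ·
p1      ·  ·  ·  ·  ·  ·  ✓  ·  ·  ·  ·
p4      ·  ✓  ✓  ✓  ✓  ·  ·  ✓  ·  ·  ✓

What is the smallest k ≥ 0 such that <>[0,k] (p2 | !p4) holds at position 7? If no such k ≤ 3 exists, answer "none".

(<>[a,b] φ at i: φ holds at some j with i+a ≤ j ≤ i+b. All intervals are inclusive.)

1

Scan j = 7,8,… for (p2 | !p4):
  j=7: fails
  j=8: holds
First hit at j=8, so smallest k = 8-7 = 1.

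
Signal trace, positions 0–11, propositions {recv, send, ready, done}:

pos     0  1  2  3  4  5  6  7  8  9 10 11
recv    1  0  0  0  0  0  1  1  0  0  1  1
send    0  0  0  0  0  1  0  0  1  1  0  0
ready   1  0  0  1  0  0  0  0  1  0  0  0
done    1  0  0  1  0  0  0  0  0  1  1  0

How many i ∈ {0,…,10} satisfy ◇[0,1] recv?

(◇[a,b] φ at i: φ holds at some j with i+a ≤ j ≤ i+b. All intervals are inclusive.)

Evaluate at each i in [0,10]:
  i=0: ✓ (witness j=0)
  i=1: ✗ (none in [1,2])
  i=2: ✗ (none in [2,3])
  i=3: ✗ (none in [3,4])
  i=4: ✗ (none in [4,5])
  i=5: ✓ (witness j=6)
  i=6: ✓ (witness j=6)
  i=7: ✓ (witness j=7)
  i=8: ✗ (none in [8,9])
  i=9: ✓ (witness j=10)
  i=10: ✓ (witness j=10)
Positions where it holds: {0, 5, 6, 7, 9, 10} → 6.

6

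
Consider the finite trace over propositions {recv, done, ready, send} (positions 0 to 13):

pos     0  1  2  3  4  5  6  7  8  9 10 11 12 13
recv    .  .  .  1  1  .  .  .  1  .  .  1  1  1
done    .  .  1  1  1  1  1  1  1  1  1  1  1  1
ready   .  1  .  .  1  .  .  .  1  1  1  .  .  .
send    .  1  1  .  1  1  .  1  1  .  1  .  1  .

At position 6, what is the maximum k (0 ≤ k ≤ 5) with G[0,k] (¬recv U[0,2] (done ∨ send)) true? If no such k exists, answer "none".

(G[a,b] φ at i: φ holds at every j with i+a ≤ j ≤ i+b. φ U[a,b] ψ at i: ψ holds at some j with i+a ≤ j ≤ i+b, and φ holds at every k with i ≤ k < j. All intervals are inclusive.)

5

(¬recv U[0,2] (done ∨ send)) must hold from j=6 onward; find where it first fails.
  j=6: holds
  j=7: holds
  j=8: holds
  j=9: holds
  j=10: holds
  j=11: holds
Holds through j=11; largest k = 5.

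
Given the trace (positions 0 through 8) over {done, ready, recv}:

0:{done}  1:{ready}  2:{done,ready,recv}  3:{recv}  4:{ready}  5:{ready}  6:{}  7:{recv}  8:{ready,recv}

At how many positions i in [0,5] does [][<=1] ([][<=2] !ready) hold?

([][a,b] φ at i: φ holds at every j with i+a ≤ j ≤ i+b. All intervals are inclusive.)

0

Evaluate at each i in [0,5]:
  i=0: ✗ (fails at j=0)
  i=1: ✗ (fails at j=1)
  i=2: ✗ (fails at j=2)
  i=3: ✗ (fails at j=3)
  i=4: ✗ (fails at j=4)
  i=5: ✗ (fails at j=5)
Positions where it holds: {} → 0.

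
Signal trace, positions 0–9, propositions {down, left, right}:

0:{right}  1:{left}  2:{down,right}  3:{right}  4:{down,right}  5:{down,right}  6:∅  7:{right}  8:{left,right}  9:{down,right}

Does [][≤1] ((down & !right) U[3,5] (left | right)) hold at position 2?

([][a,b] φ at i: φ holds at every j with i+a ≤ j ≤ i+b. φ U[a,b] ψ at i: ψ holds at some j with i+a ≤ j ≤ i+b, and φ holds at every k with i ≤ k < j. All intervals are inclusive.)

Check ((down & !right) U[3,5] (left | right)) at every j in [2,3]:
  j=2: fails
  j=3: fails
Fails at j=2 → formula fails.

False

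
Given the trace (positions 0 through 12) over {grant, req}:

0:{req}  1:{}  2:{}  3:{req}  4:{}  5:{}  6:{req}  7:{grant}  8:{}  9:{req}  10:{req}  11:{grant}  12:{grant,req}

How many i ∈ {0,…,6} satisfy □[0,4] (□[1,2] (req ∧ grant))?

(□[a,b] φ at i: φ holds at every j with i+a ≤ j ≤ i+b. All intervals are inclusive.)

Evaluate at each i in [0,6]:
  i=0: ✗ (fails at j=0)
  i=1: ✗ (fails at j=1)
  i=2: ✗ (fails at j=2)
  i=3: ✗ (fails at j=3)
  i=4: ✗ (fails at j=4)
  i=5: ✗ (fails at j=5)
  i=6: ✗ (fails at j=6)
Positions where it holds: {} → 0.

0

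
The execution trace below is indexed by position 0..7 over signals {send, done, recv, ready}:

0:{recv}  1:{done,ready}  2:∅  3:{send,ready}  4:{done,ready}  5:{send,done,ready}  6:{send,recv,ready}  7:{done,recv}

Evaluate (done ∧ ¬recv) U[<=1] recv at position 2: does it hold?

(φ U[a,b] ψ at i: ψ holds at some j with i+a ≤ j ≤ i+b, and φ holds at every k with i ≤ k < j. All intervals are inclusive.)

Does not hold

Need some j in [2,3] with recv, and (done ∧ ¬recv) at every k in [2,j-1].
  j=2: recv false.
  j=3: recv false.
No j in the window works → until fails.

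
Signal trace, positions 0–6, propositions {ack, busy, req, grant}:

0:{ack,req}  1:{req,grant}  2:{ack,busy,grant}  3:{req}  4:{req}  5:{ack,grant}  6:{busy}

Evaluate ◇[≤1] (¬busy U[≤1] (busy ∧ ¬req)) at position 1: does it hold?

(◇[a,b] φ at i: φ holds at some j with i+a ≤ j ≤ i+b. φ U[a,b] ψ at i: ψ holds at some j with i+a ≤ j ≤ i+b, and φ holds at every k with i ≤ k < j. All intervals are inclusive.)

Holds

Check (¬busy U[≤1] (busy ∧ ¬req)) at each j in [1,2]:
  j=1: holds
  j=2: holds
Found at j=1 → formula holds.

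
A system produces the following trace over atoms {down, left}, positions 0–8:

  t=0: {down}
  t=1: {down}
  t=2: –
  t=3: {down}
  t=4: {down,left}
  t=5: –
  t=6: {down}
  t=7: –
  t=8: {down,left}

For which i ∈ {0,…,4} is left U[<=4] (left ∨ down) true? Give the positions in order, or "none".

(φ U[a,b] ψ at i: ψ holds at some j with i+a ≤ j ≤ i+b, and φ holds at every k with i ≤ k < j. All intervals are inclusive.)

Evaluate at each i in [0,4]:
  i=0: ✓ (rhs at j=0)
  i=1: ✓ (rhs at j=1)
  i=2: ✗ (lhs fails at k=2 before rhs at j=3)
  i=3: ✓ (rhs at j=3)
  i=4: ✓ (rhs at j=4)

0, 1, 3, 4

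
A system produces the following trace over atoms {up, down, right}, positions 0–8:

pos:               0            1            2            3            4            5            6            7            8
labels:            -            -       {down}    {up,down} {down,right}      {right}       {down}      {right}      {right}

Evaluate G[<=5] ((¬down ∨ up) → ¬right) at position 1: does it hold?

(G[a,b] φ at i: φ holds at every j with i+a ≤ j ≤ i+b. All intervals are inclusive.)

Check ((¬down ∨ up) → ¬right) at every j in [1,6]:
  j=1: antecedent true; consequent true → ✓
  j=2: antecedent false → ✓
  j=3: antecedent true; consequent true → ✓
  j=4: antecedent false → ✓
  j=5: antecedent true; consequent false → ✗
  j=6: antecedent false → ✓
Fails at j=5 → formula fails.

False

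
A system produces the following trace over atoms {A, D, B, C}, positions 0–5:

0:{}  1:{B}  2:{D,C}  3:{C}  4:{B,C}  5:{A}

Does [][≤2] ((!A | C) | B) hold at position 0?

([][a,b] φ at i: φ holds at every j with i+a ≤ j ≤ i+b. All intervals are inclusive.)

Check ((!A | C) | B) at every j in [0,2]:
  j=0: true
  j=1: true
  j=2: true
All positions satisfy it → formula holds.

Holds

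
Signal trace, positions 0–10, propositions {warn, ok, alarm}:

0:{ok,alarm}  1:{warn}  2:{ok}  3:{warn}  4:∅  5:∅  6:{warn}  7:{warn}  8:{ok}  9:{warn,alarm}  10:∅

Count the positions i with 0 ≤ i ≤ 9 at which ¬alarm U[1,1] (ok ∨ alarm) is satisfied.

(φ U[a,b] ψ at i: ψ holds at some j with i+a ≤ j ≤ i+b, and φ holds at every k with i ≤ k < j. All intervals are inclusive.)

3

Evaluate at each i in [0,9]:
  i=0: ✗ (no rhs in [1,1])
  i=1: ✓ (rhs at j=2; lhs holds on [1,1])
  i=2: ✗ (no rhs in [3,3])
  i=3: ✗ (no rhs in [4,4])
  i=4: ✗ (no rhs in [5,5])
  i=5: ✗ (no rhs in [6,6])
  i=6: ✗ (no rhs in [7,7])
  i=7: ✓ (rhs at j=8; lhs holds on [7,7])
  i=8: ✓ (rhs at j=9; lhs holds on [8,8])
  i=9: ✗ (no rhs in [10,10])
Positions where it holds: {1, 7, 8} → 3.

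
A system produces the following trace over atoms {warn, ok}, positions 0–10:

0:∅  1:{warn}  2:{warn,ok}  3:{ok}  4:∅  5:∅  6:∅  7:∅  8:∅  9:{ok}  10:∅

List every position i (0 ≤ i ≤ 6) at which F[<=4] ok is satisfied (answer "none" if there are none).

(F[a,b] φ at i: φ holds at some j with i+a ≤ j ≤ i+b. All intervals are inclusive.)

0, 1, 2, 3, 5, 6

Evaluate at each i in [0,6]:
  i=0: ✓ (witness j=2)
  i=1: ✓ (witness j=2)
  i=2: ✓ (witness j=2)
  i=3: ✓ (witness j=3)
  i=4: ✗ (none in [4,8])
  i=5: ✓ (witness j=9)
  i=6: ✓ (witness j=9)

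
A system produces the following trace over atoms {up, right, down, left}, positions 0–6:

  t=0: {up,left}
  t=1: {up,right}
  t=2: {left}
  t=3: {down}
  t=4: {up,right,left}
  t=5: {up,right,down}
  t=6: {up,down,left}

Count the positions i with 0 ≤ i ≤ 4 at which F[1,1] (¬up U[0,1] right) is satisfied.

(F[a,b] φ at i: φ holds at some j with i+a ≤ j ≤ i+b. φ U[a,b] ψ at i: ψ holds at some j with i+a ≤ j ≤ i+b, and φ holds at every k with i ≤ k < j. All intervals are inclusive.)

Evaluate at each i in [0,4]:
  i=0: ✓ (witness j=1)
  i=1: ✗ (none in [2,2])
  i=2: ✓ (witness j=3)
  i=3: ✓ (witness j=4)
  i=4: ✓ (witness j=5)
Positions where it holds: {0, 2, 3, 4} → 4.

4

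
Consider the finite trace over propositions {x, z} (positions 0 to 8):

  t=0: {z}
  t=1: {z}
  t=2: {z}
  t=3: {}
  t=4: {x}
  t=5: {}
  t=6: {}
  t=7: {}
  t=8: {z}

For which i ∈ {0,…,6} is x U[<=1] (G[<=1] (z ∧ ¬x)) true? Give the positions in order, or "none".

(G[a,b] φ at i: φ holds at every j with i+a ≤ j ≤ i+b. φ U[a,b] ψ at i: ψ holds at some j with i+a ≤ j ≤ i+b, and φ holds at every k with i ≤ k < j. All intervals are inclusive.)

Evaluate at each i in [0,6]:
  i=0: ✓ (rhs at j=0)
  i=1: ✓ (rhs at j=1)
  i=2: ✗ (no rhs in [2,3])
  i=3: ✗ (no rhs in [3,4])
  i=4: ✗ (no rhs in [4,5])
  i=5: ✗ (no rhs in [5,6])
  i=6: ✗ (no rhs in [6,7])

0, 1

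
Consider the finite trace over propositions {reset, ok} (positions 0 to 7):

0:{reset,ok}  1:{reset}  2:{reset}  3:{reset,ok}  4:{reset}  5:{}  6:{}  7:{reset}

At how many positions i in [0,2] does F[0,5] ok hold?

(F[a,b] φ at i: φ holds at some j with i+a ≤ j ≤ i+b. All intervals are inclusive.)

Evaluate at each i in [0,2]:
  i=0: ✓ (witness j=0)
  i=1: ✓ (witness j=3)
  i=2: ✓ (witness j=3)
Positions where it holds: {0, 1, 2} → 3.

3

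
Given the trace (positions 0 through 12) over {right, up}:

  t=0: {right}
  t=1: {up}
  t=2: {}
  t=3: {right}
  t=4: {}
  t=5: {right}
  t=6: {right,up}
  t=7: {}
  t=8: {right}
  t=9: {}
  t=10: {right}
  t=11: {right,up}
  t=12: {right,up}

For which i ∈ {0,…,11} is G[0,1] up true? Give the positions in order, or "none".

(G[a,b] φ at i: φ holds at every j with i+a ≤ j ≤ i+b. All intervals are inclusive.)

11

Evaluate at each i in [0,11]:
  i=0: ✗ (fails at j=0)
  i=1: ✗ (fails at j=2)
  i=2: ✗ (fails at j=2)
  i=3: ✗ (fails at j=3)
  i=4: ✗ (fails at j=4)
  i=5: ✗ (fails at j=5)
  i=6: ✗ (fails at j=7)
  i=7: ✗ (fails at j=7)
  i=8: ✗ (fails at j=8)
  i=9: ✗ (fails at j=9)
  i=10: ✗ (fails at j=10)
  i=11: ✓ (all of [11,12])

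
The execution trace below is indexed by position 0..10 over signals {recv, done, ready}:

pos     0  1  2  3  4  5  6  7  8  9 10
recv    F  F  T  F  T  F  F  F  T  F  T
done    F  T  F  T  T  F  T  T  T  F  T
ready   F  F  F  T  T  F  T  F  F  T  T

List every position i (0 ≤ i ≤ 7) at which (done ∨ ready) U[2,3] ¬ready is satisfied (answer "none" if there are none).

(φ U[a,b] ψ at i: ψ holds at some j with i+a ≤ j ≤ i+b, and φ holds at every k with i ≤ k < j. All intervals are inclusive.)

3, 6

Evaluate at each i in [0,7]:
  i=0: ✗ (lhs fails at k=0 before rhs at j=2)
  i=1: ✗ (no rhs in [3,4])
  i=2: ✗ (lhs fails at k=2 before rhs at j=5)
  i=3: ✓ (rhs at j=5; lhs holds on [3,4])
  i=4: ✗ (lhs fails at k=5 before rhs at j=7)
  i=5: ✗ (lhs fails at k=5 before rhs at j=7)
  i=6: ✓ (rhs at j=8; lhs holds on [6,7])
  i=7: ✗ (no rhs in [9,10])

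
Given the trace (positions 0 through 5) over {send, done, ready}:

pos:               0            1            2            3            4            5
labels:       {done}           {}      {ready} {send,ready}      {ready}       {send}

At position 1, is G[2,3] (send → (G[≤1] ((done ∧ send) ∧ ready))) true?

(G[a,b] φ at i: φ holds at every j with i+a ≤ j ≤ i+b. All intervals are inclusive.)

Check (send → (G[≤1] ((done ∧ send) ∧ ready))) at every j in [3,4]:
  j=3: antecedent true; consequent fails at 3 → ✗
  j=4: antecedent false → ✓
Fails at j=3 → formula fails.

Does not hold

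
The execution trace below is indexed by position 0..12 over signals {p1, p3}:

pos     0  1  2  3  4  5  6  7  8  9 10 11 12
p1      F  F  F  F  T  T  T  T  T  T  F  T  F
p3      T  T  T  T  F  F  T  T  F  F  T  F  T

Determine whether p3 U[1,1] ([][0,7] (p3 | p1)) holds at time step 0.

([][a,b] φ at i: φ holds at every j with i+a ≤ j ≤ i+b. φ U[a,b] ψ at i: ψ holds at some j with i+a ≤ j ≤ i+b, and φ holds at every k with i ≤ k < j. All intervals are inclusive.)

Holds

Need some j in [1,1] with [][0,7] (p3 | p1), and p3 at every k in [0,j-1].
  j=1: [][0,7] (p3 | p1) holds; p3 holds at every k in [0,0] → satisfied.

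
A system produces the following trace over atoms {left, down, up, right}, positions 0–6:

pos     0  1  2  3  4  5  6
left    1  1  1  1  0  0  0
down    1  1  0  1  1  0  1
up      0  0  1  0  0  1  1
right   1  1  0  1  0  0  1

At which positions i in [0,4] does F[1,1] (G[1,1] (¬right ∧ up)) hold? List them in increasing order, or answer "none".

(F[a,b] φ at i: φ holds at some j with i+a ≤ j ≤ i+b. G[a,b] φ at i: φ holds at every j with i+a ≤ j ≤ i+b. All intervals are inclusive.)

0, 3

Evaluate at each i in [0,4]:
  i=0: ✓ (witness j=1)
  i=1: ✗ (none in [2,2])
  i=2: ✗ (none in [3,3])
  i=3: ✓ (witness j=4)
  i=4: ✗ (none in [5,5])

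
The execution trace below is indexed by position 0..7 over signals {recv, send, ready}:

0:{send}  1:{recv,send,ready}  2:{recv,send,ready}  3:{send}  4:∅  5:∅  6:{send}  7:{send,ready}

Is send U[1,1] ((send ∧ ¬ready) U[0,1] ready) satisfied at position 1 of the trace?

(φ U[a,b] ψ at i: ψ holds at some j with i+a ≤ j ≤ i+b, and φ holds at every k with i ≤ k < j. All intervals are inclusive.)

Need some j in [2,2] with ((send ∧ ¬ready) U[0,1] ready), and send at every k in [1,j-1].
  j=2: ((send ∧ ¬ready) U[0,1] ready) holds; send holds at every k in [1,1] → satisfied.

Holds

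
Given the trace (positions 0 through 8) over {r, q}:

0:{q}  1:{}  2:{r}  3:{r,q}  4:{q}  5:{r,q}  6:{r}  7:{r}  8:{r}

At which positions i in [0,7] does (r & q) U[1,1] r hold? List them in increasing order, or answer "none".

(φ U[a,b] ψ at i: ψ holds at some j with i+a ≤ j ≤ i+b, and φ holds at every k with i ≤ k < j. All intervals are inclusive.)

5

Evaluate at each i in [0,7]:
  i=0: ✗ (no rhs in [1,1])
  i=1: ✗ (lhs fails at k=1 before rhs at j=2)
  i=2: ✗ (lhs fails at k=2 before rhs at j=3)
  i=3: ✗ (no rhs in [4,4])
  i=4: ✗ (lhs fails at k=4 before rhs at j=5)
  i=5: ✓ (rhs at j=6; lhs holds on [5,5])
  i=6: ✗ (lhs fails at k=6 before rhs at j=7)
  i=7: ✗ (lhs fails at k=7 before rhs at j=8)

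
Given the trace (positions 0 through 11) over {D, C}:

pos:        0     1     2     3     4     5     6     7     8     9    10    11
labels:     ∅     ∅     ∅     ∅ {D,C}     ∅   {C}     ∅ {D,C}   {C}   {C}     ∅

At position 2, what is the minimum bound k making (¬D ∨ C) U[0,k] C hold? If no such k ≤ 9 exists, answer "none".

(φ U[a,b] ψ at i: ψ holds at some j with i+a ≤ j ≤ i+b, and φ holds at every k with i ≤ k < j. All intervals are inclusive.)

Need earliest j ≥ 2 with C, and (¬D ∨ C) at every k in [2,j-1].
  j=2: rhs fails.
  j=3: rhs fails.
  j=4: rhs holds; lhs holds on [2,3]. k = 2.

2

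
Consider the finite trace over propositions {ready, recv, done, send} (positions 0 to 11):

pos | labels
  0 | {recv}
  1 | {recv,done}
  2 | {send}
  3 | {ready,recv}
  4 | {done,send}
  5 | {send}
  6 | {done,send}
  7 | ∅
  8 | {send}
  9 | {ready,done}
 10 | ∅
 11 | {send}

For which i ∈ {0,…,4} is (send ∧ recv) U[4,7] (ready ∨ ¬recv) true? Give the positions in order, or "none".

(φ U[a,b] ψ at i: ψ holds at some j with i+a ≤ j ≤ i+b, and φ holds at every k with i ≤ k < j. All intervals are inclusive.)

Evaluate at each i in [0,4]:
  i=0: ✗ (lhs fails at k=0 before rhs at j=4)
  i=1: ✗ (lhs fails at k=1 before rhs at j=5)
  i=2: ✗ (lhs fails at k=2 before rhs at j=6)
  i=3: ✗ (lhs fails at k=3 before rhs at j=7)
  i=4: ✗ (lhs fails at k=4 before rhs at j=8)

none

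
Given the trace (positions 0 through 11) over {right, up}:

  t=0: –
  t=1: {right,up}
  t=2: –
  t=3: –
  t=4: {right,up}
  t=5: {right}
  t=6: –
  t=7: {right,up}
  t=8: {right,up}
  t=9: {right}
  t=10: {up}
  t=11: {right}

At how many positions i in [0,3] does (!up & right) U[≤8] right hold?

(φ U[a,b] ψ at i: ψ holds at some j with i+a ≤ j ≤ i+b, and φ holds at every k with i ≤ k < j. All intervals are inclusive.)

1

Evaluate at each i in [0,3]:
  i=0: ✗ (lhs fails at k=0 before rhs at j=1)
  i=1: ✓ (rhs at j=1)
  i=2: ✗ (lhs fails at k=2 before rhs at j=4)
  i=3: ✗ (lhs fails at k=3 before rhs at j=4)
Positions where it holds: {1} → 1.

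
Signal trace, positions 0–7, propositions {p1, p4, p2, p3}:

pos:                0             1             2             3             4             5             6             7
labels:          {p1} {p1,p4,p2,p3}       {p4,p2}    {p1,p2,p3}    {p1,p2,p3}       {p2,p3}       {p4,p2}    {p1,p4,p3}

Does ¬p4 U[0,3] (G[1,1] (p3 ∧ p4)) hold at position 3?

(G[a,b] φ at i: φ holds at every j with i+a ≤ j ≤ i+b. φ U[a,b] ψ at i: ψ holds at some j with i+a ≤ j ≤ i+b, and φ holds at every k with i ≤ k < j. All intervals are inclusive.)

Need some j in [3,6] with G[1,1] (p3 ∧ p4), and ¬p4 at every k in [3,j-1].
  j=3: G[1,1] (p3 ∧ p4) — fails at 4.
  j=4: G[1,1] (p3 ∧ p4) — fails at 5.
  j=5: G[1,1] (p3 ∧ p4) — fails at 6.
  j=6: G[1,1] (p3 ∧ p4) holds; ¬p4 holds at every k in [3,5] → satisfied.

True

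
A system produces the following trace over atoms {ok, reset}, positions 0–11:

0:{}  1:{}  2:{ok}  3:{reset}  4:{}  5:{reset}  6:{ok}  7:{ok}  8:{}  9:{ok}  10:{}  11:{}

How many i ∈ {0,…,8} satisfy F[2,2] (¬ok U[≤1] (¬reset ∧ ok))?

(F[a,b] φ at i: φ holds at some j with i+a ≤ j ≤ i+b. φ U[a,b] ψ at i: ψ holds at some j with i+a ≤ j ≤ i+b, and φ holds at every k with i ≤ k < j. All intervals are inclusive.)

6

Evaluate at each i in [0,8]:
  i=0: ✓ (witness j=2)
  i=1: ✗ (none in [3,3])
  i=2: ✗ (none in [4,4])
  i=3: ✓ (witness j=5)
  i=4: ✓ (witness j=6)
  i=5: ✓ (witness j=7)
  i=6: ✓ (witness j=8)
  i=7: ✓ (witness j=9)
  i=8: ✗ (none in [10,10])
Positions where it holds: {0, 3, 4, 5, 6, 7} → 6.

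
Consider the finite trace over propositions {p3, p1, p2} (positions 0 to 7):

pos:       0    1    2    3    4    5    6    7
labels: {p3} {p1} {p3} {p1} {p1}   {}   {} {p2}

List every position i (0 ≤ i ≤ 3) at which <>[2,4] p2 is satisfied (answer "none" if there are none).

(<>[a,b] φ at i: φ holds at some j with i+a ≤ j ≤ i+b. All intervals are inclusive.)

3

Evaluate at each i in [0,3]:
  i=0: ✗ (none in [2,4])
  i=1: ✗ (none in [3,5])
  i=2: ✗ (none in [4,6])
  i=3: ✓ (witness j=7)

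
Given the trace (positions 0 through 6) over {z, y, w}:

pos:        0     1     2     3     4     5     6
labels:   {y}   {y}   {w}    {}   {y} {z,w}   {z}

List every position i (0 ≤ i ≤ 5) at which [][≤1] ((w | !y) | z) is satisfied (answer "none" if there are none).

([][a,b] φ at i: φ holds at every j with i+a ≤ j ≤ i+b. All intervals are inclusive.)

2, 5

Evaluate at each i in [0,5]:
  i=0: ✗ (fails at j=0)
  i=1: ✗ (fails at j=1)
  i=2: ✓ (all of [2,3])
  i=3: ✗ (fails at j=4)
  i=4: ✗ (fails at j=4)
  i=5: ✓ (all of [5,6])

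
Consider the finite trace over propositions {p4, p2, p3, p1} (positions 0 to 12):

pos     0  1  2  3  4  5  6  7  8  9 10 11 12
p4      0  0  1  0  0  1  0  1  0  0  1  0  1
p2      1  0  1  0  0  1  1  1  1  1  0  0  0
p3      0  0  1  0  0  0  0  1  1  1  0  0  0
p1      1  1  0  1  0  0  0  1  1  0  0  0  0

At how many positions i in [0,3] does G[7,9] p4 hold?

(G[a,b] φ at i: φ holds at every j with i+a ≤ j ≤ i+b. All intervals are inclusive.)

0

Evaluate at each i in [0,3]:
  i=0: ✗ (fails at j=8)
  i=1: ✗ (fails at j=8)
  i=2: ✗ (fails at j=9)
  i=3: ✗ (fails at j=11)
Positions where it holds: {} → 0.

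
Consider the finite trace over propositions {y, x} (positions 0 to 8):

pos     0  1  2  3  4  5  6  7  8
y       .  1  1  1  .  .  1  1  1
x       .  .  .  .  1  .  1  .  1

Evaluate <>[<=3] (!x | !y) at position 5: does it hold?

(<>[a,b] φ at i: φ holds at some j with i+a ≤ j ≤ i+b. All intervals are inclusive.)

Yes

Check (!x | !y) at each j in [5,8]:
  j=5: true
  j=6: false
  j=7: true
  j=8: false
Found at j=5 → formula holds.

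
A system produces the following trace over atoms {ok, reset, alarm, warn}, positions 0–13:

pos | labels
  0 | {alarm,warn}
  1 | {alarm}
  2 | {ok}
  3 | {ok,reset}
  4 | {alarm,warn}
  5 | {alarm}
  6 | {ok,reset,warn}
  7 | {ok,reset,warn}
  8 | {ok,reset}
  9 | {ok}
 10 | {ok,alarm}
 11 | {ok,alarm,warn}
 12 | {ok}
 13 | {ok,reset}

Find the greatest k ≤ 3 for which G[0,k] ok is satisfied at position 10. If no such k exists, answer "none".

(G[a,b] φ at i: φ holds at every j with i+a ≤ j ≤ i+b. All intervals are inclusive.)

3

ok must hold from j=10 onward; find where it first fails.
  j=10: holds
  j=11: holds
  j=12: holds
  j=13: holds
Holds through j=13; largest k = 3.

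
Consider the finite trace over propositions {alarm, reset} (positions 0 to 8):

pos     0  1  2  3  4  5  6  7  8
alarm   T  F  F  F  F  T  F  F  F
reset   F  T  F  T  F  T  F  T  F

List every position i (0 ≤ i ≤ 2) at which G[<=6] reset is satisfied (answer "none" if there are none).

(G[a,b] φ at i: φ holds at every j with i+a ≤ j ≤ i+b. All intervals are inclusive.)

none

Evaluate at each i in [0,2]:
  i=0: ✗ (fails at j=0)
  i=1: ✗ (fails at j=2)
  i=2: ✗ (fails at j=2)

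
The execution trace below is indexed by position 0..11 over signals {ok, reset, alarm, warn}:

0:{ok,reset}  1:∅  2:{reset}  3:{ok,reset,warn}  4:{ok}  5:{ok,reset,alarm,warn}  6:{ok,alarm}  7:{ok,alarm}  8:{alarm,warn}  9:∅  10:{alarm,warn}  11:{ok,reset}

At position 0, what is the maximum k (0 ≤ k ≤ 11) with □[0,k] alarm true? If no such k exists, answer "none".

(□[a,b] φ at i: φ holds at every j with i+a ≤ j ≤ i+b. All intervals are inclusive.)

none

alarm must hold from j=0 onward; find where it first fails.
  j=0: fails → no k works.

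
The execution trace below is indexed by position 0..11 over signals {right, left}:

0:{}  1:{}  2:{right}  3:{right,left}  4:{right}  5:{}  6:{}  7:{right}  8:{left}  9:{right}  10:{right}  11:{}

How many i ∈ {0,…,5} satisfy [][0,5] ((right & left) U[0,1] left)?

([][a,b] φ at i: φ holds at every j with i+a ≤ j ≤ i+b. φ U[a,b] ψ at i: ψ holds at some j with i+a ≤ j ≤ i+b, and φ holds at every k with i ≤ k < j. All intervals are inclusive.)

Evaluate at each i in [0,5]:
  i=0: ✗ (fails at j=0)
  i=1: ✗ (fails at j=1)
  i=2: ✗ (fails at j=2)
  i=3: ✗ (fails at j=4)
  i=4: ✗ (fails at j=4)
  i=5: ✗ (fails at j=5)
Positions where it holds: {} → 0.

0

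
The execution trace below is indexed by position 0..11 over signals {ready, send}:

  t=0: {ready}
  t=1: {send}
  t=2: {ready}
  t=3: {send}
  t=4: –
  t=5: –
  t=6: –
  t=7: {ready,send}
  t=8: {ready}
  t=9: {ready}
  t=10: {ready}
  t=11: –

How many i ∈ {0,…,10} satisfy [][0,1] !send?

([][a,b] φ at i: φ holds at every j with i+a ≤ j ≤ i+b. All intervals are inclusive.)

Evaluate at each i in [0,10]:
  i=0: ✗ (fails at j=1)
  i=1: ✗ (fails at j=1)
  i=2: ✗ (fails at j=3)
  i=3: ✗ (fails at j=3)
  i=4: ✓ (all of [4,5])
  i=5: ✓ (all of [5,6])
  i=6: ✗ (fails at j=7)
  i=7: ✗ (fails at j=7)
  i=8: ✓ (all of [8,9])
  i=9: ✓ (all of [9,10])
  i=10: ✓ (all of [10,11])
Positions where it holds: {4, 5, 8, 9, 10} → 5.

5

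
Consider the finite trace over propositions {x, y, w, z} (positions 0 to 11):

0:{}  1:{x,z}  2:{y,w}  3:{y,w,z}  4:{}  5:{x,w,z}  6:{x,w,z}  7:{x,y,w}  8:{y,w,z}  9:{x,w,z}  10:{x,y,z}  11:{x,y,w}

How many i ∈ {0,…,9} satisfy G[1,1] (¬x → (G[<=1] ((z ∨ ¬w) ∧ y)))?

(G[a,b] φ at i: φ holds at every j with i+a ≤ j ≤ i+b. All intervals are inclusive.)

6

Evaluate at each i in [0,9]:
  i=0: ✓ (all of [1,1])
  i=1: ✗ (fails at j=2)
  i=2: ✗ (fails at j=3)
  i=3: ✗ (fails at j=4)
  i=4: ✓ (all of [5,5])
  i=5: ✓ (all of [6,6])
  i=6: ✓ (all of [7,7])
  i=7: ✗ (fails at j=8)
  i=8: ✓ (all of [9,9])
  i=9: ✓ (all of [10,10])
Positions where it holds: {0, 4, 5, 6, 8, 9} → 6.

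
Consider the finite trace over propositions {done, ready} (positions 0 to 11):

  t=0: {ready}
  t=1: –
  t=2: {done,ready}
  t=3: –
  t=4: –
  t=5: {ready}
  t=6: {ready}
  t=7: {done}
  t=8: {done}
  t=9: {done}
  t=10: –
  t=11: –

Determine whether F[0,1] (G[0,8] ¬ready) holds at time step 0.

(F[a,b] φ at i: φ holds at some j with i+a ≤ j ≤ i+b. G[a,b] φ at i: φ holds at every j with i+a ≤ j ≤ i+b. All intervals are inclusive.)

Does not hold

Check G[0,8] ¬ready at each j in [0,1]:
  j=0: fails at 0
  j=1: fails at 2
No position in the window satisfies it → formula fails.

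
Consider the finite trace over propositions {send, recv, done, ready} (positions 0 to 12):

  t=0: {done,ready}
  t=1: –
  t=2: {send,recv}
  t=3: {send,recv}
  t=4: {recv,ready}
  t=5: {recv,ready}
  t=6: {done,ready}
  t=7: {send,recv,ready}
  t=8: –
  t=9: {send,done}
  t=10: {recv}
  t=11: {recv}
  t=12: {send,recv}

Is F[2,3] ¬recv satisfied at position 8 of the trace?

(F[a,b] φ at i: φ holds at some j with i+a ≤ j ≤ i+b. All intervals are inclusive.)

Does not hold

Check ¬recv at each j in [10,11]:
  j=10: false
  j=11: false
No position in the window satisfies it → formula fails.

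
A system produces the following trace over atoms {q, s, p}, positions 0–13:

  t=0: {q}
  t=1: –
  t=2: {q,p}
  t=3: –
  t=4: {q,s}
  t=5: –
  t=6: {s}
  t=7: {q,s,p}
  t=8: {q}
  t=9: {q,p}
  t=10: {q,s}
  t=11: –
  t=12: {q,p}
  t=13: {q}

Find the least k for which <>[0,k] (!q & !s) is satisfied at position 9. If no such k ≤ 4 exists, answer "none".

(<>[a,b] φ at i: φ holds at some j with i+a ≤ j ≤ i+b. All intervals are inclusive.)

Scan j = 9,10,… for (!q & !s):
  j=9: fails
  j=10: fails
  j=11: holds
First hit at j=11, so smallest k = 11-9 = 2.

2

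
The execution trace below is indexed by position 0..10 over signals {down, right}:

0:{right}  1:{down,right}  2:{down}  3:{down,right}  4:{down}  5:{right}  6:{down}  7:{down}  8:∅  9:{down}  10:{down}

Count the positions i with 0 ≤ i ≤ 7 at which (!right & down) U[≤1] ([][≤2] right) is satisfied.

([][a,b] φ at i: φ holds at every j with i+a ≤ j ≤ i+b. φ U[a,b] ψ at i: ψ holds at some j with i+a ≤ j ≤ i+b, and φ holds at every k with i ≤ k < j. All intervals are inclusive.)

0

Evaluate at each i in [0,7]:
  i=0: ✗ (no rhs in [0,1])
  i=1: ✗ (no rhs in [1,2])
  i=2: ✗ (no rhs in [2,3])
  i=3: ✗ (no rhs in [3,4])
  i=4: ✗ (no rhs in [4,5])
  i=5: ✗ (no rhs in [5,6])
  i=6: ✗ (no rhs in [6,7])
  i=7: ✗ (no rhs in [7,8])
Positions where it holds: {} → 0.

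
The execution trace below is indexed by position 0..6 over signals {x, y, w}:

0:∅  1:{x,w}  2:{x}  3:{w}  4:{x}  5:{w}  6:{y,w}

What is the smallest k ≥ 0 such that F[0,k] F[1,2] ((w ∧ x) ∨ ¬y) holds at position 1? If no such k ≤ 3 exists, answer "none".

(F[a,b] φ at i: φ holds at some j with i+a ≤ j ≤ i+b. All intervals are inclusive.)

Scan j = 1,2,… for F[1,2] ((w ∧ x) ∨ ¬y):
  j=1: holds
First hit at j=1, so smallest k = 1-1 = 0.

0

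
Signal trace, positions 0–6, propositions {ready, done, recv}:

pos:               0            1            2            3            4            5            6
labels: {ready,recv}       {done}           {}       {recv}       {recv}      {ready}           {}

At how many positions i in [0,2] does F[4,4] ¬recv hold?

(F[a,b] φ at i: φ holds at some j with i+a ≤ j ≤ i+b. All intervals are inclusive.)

2

Evaluate at each i in [0,2]:
  i=0: ✗ (none in [4,4])
  i=1: ✓ (witness j=5)
  i=2: ✓ (witness j=6)
Positions where it holds: {1, 2} → 2.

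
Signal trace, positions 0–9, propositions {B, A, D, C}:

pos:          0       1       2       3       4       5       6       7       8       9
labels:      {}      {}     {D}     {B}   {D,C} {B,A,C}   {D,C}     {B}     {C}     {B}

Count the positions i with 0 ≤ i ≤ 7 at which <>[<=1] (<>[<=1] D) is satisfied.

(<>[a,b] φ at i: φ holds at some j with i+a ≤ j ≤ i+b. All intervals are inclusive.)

7

Evaluate at each i in [0,7]:
  i=0: ✓ (witness j=1)
  i=1: ✓ (witness j=1)
  i=2: ✓ (witness j=2)
  i=3: ✓ (witness j=3)
  i=4: ✓ (witness j=4)
  i=5: ✓ (witness j=5)
  i=6: ✓ (witness j=6)
  i=7: ✗ (none in [7,8])
Positions where it holds: {0, 1, 2, 3, 4, 5, 6} → 7.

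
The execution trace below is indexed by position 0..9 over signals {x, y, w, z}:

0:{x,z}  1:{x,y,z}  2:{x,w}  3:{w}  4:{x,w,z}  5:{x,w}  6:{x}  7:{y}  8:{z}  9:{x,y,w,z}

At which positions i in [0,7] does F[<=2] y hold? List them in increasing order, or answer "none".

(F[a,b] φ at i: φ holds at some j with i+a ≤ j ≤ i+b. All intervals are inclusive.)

Evaluate at each i in [0,7]:
  i=0: ✓ (witness j=1)
  i=1: ✓ (witness j=1)
  i=2: ✗ (none in [2,4])
  i=3: ✗ (none in [3,5])
  i=4: ✗ (none in [4,6])
  i=5: ✓ (witness j=7)
  i=6: ✓ (witness j=7)
  i=7: ✓ (witness j=7)

0, 1, 5, 6, 7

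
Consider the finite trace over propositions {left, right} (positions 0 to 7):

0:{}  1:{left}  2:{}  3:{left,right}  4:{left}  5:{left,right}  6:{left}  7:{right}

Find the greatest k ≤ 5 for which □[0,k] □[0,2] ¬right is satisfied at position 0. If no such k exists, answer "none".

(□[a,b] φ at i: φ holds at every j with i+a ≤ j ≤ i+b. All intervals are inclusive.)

□[0,2] ¬right must hold from j=0 onward; find where it first fails.
  j=0: holds
  j=1: fails
Holds on [0,0], so largest k = 0.

0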